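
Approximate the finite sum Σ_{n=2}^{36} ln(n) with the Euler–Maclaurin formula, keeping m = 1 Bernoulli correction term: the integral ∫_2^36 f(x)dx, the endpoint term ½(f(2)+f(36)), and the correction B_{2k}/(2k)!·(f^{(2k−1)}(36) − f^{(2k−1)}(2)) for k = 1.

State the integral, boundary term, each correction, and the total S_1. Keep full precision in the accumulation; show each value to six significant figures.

The integral term ∫_2^36 ln(x) dx = 93.6204.
Endpoint term: (f(2) + f(36))/2 = (0.693147 + 3.58352)/2 = 2.13833.
Running total after boundary: 95.7587.
k=1: B_{2}/(2)! × [f^{(1)}(36) − f^{(1)}(2)] = 1/12 × (0.0277778 − 0.500000) = -0.0393519.

S_1 ≈ 95.7194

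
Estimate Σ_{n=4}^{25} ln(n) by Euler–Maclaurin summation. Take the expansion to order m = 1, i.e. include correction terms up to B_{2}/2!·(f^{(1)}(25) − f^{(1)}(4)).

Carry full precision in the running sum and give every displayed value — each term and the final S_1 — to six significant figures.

Integral: ∫_4^25 ln(x) dx = 53.9267.
Boundary: ½(f(4) + f(25)) = ½(1.38629 + 3.21888) = 2.30259.
So far: 56.2293.
Correction k=1: B_{2}/2! · (f^{(1)}(25) − f^{(1)}(4)) = 1/12 · (0.0400000 − 0.250000) = -0.0175000.

S_1 ≈ 56.2118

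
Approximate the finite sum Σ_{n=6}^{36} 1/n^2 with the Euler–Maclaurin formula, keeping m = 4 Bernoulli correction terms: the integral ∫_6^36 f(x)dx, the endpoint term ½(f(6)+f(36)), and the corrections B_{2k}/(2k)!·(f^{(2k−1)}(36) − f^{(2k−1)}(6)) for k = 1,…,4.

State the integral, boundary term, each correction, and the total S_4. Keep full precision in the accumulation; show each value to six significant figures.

The integral term ∫_6^36 1/x^2 dx = 0.138889.
Endpoint term: (f(6) + f(36))/2 = (0.0277778 + 0.000771605)/2 = 0.0142747.
So far: 0.153164.
k=1: B_{2}/(2)! × [f^{(1)}(36) − f^{(1)}(6)] = 1/12 × (-4.28669e-05 − (-0.00925926)) = 0.000768033.
Running total after k=1: 0.153932.
k=2: B_{4}/(4)! × [f^{(3)}(36) − f^{(3)}(6)] = −1/720 × (-3.96916e-07 − (-0.00308642)) = -4.28614e-06.
Running total after k=2: 0.153927.
k=3: B_{6}/(6)! × [f^{(5)}(36) − f^{(5)}(6)] = 1/30240 × (-9.18787e-09 − (-0.00257202)) = 8.50532e-08.
Running total after k=3: 0.153927.
k=4: B_{8}/(8)! × [f^{(7)}(36) − f^{(7)}(6)] = −1/1209600 × (-3.97007e-10 − (-0.00400091)) = -3.30763e-09.

S_4 ≈ 0.153927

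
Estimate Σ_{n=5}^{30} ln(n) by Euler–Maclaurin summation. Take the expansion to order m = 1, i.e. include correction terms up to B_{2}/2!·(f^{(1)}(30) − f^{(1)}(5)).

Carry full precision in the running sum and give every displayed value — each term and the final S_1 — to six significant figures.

∫_5^30 ln(x) dx evaluates to 68.9887.
Boundary: ½(f(5) + f(30)) = ½(1.60944 + 3.40120) = 2.50532.
So far: 71.4940.
Correction k=1: B_{2}/2! · (f^{(1)}(30) − f^{(1)}(5)) = 1/12 · (0.0333333 − 0.200000) = -0.0138889.

S_1 ≈ 71.4802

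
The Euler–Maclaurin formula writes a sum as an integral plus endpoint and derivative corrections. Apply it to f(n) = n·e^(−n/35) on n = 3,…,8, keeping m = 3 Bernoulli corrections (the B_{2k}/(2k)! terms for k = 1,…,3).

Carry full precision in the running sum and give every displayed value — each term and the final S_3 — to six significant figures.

S_3 ≈ 27.8072

Integral: ∫_3^8 x·e^(−x/35) dx = 23.2665.
Endpoint term: (f(3) + f(8))/2 = (2.75357 + 6.36536)/2 = 4.55946.
Integral + boundary = 27.8260.
Correction k=1: B_{2}/2! · (f^{(1)}(8) − f^{(1)}(3)) = 1/12 · (0.613802 − 0.839183) = -0.0187817.
After k=1: 27.8072.
Correction k=2: B_{4}/4! · (f^{(3)}(8) − f^{(3)}(3)) = −1/720 · (0.00180012 − 0.00218359) = 5.32602e-07.
After k=2: 27.8072.
Correction k=3: B_{6}/6! · (f^{(5)}(8) − f^{(5)}(3)) = 1/30240 · (2.52993e-06 − 3.00582e-06) = -1.57370e-11.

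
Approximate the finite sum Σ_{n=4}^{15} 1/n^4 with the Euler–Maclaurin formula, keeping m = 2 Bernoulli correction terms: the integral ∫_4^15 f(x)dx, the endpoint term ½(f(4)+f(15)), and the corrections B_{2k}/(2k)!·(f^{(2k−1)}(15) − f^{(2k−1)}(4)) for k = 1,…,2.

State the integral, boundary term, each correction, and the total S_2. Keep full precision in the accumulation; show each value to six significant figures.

S_2 ≈ 0.00738748

∫_4^15 1/x^4 dx evaluates to 0.00510957.
½[f(4) + f(15)] = ½[0.00390625 + 1.97531e-05] = 0.00196300.
Running total after boundary: 0.00707257.
Correction k=1: B_{2}/2! · (f^{(1)}(15) − f^{(1)}(4)) = 1/12 · (-5.26749e-06 − (-0.00390625)) = 0.000325082.
Running total after k=1: 0.00739765.
Correction k=2: B_{4}/4! · (f^{(3)}(15) − f^{(3)}(4)) = −1/720 · (-7.02332e-07 − (-0.00732422)) = -1.01716e-05.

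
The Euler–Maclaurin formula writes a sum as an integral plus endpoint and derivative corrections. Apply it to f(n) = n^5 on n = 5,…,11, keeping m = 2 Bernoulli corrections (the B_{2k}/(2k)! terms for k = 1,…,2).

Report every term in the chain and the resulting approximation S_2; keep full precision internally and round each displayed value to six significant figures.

S_2 ≈ 380576

∫_5^11 x^5 dx evaluates to 292656.
½[f(5) + f(11)] = ½[3125.00 + 161051] = 82088.0.
So far: 374744.
k=1: B_{2}/(2)! × [f^{(1)}(11) − f^{(1)}(5)] = 1/12 × (73205.0 − 3125.00) = 5840.00.
Running total after k=1: 380584.
k=2: B_{4}/(4)! × [f^{(3)}(11) − f^{(3)}(5)] = −1/720 × (7260.00 − 1500.00) = -8.00000.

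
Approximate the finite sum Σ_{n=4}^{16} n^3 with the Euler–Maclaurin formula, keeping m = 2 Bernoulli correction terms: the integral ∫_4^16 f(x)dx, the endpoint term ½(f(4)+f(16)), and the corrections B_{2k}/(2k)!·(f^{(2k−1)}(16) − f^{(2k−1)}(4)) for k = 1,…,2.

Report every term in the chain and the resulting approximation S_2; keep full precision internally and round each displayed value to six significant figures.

Integral: ∫_4^16 x^3 dx = 16320.0.
Endpoint term: (f(4) + f(16))/2 = (64.0000 + 4096.00)/2 = 2080.00.
Integral + boundary = 18400.0.
Order-1 term: 1/12 · (768.000 − 48.0000) = 60.0000.
Running total after k=1: 18460.0.
Order-2 term: −1/720 · (6.00000 − 6.00000) = 0.00000.

S_2 ≈ 18460.0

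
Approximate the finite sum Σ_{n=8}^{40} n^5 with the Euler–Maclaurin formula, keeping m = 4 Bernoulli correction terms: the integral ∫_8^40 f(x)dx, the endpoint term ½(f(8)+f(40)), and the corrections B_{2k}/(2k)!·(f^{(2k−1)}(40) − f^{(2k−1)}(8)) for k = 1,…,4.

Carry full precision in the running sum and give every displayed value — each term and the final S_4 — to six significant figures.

S_4 ≈ 7.34904e+08

The integral term ∫_8^40 x^5 dx = 6.82623e+08.
Endpoint term: (f(8) + f(40))/2 = (32768.0 + 1.02400e+08)/2 = 5.12164e+07.
Running total after boundary: 7.33839e+08.
Order-1 term: 1/12 · (1.28000e+07 − 20480.0) = 1.06496e+06.
Running total after k=1: 7.34904e+08.
Order-2 term: −1/720 · (96000.0 − 3840.00) = -128.000.
Running total after k=2: 7.34904e+08.
Order-3 term: 1/30240 · (120.000 − 120.000) = 0.00000.
Running total after k=3: 7.34904e+08.
Order-4 term: −1/1209600 · (0.00000 − 0.00000) = 0.00000.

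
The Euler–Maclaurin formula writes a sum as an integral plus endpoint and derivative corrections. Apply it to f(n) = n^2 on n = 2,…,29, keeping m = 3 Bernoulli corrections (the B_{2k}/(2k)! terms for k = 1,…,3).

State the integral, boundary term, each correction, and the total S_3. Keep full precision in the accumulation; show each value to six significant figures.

∫_2^29 x^2 dx evaluates to 8127.00.
½[f(2) + f(29)] = ½[4.00000 + 841.000] = 422.500.
So far: 8549.50.
Correction k=1: B_{2}/2! · (f^{(1)}(29) − f^{(1)}(2)) = 1/12 · (58.0000 − 4.00000) = 4.50000.
After k=1: 8554.00.
Correction k=2: B_{4}/4! · (f^{(3)}(29) − f^{(3)}(2)) = −1/720 · (0.00000 − 0.00000) = 0.00000.
After k=2: 8554.00.
Correction k=3: B_{6}/6! · (f^{(5)}(29) − f^{(5)}(2)) = 1/30240 · (0.00000 − 0.00000) = 0.00000.

S_3 ≈ 8554.00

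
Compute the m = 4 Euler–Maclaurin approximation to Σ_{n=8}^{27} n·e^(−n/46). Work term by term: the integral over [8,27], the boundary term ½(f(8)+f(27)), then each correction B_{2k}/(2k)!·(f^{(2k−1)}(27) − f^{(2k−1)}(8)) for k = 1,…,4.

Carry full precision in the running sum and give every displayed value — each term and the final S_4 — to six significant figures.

The integral term ∫_8^27 x·e^(−x/46) dx = 220.374.
½[f(8) + f(27)] = ½[6.72296 + 15.0125] = 10.8677.
So far: 231.242.
Order-1 term: 1/12 · (0.229659 − 0.694219) = -0.0387133.
After k=1: 231.203.
Order-2 term: −1/720 · (0.000634070 − 0.00112238) = 6.78209e-07.
After k=2: 231.203.
Order-3 term: 1/30240 · (5.48018e-07 − 9.05804e-07) = -1.18316e-11.
After k=3: 231.203.
Order-4 term: −1/1209600 · (3.76362e-10 − 6.05474e-10) = 1.89412e-16.

S_4 ≈ 231.203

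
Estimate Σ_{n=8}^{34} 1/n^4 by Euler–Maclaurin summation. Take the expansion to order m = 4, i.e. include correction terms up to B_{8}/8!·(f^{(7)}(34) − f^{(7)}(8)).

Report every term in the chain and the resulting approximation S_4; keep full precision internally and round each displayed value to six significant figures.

Integral: ∫_8^34 1/x^4 dx = 0.000642561.
Endpoint term: (f(8) + f(34))/2 = (0.000244141 + 7.48315e-07)/2 = 0.000122444.
Running total after boundary: 0.000765005.
k=1: B_{2}/(2)! × [f^{(1)}(34) − f^{(1)}(8)] = 1/12 × (-8.80370e-08 − (-0.000122070)) = 1.01652e-05.
Partial sum through k=1: 0.000775170.
k=2: B_{4}/(4)! × [f^{(3)}(34) − f^{(3)}(8)] = −1/720 × (-2.28470e-09 − (-5.72205e-05)) = -7.94697e-08.
Partial sum through k=2: 0.000775091.
k=3: B_{6}/(6)! × [f^{(5)}(34) − f^{(5)}(8)] = 1/30240 × (-1.10677e-10 − (-5.00679e-05)) = 1.65568e-09.
Partial sum through k=3: 0.000775093.
k=4: B_{8}/(8)! × [f^{(7)}(34) − f^{(7)}(8)] = −1/1209600 × (-8.61675e-12 − (-7.04080e-05)) = -5.82077e-11.

S_4 ≈ 0.000775093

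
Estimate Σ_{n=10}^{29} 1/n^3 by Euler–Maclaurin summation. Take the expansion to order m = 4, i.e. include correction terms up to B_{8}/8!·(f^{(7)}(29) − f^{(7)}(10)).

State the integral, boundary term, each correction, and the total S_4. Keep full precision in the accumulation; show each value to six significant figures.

S_4 ≈ 0.00495053

Integral: ∫_10^29 1/x^3 dx = 0.00440547.
½[f(10) + f(29)] = ½[0.00100000 + 4.10021e-05] = 0.000520501.
Integral + boundary = 0.00492597.
Order-1 term: 1/12 · (-4.24160e-06 − (-0.000300000)) = 2.46465e-05.
After k=1: 0.00495062.
Order-2 term: −1/720 · (-1.00870e-07 − (-6.00000e-05)) = -8.31932e-08.
After k=2: 0.00495053.
Order-3 term: 1/30240 · (-5.03752e-09 − (-2.52000e-05)) = 8.33167e-10.
After k=3: 0.00495053.
Order-4 term: −1/1209600 · (-4.31274e-10 − (-1.81440e-05)) = -1.49996e-11.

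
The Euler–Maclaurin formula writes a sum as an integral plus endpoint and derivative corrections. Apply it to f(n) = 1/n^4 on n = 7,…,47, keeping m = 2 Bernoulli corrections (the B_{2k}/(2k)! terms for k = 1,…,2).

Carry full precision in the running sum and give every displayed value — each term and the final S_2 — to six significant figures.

∫_7^47 1/x^4 dx evaluates to 0.000968607.
½[f(7) + f(47)] = ½[0.000416493 + 2.04931e-07] = 0.000208349.
Running total after boundary: 0.00117696.
k=1: B_{2}/(2)! × [f^{(1)}(47) − f^{(1)}(7)] = 1/12 × (-1.74410e-08 − (-0.000237996)) = 1.98316e-05.
Partial sum through k=1: 0.00119679.
k=2: B_{4}/(4)! × [f^{(3)}(47) − f^{(3)}(7)] = −1/720 × (-2.36862e-10 − (-0.000145712)) = -2.02377e-07.

S_2 ≈ 0.00119658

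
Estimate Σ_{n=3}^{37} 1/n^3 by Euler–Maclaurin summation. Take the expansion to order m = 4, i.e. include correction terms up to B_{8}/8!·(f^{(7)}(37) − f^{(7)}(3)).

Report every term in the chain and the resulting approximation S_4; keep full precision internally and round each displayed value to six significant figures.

The integral term ∫_3^37 1/x^3 dx = 0.0551903.
Boundary: ½(f(3) + f(37)) = ½(0.0370370 + 1.97422e-05) = 0.0185284.
Running total after boundary: 0.0737187.
Order-1 term: 1/12 · (-1.60072e-06 − (-0.0370370)) = 0.00308629.
Partial sum through k=1: 0.0768050.
Order-2 term: −1/720 · (-2.33852e-08 − (-0.0823045)) = -0.000114312.
Partial sum through k=2: 0.0766907.
Order-3 term: 1/30240 · (-7.17442e-10 − (-0.384088)) = 1.27013e-05.
Partial sum through k=3: 0.0767034.
Order-4 term: −1/1209600 · (-3.77325e-11 − (-3.07270)) = -2.54026e-06.

S_4 ≈ 0.0767009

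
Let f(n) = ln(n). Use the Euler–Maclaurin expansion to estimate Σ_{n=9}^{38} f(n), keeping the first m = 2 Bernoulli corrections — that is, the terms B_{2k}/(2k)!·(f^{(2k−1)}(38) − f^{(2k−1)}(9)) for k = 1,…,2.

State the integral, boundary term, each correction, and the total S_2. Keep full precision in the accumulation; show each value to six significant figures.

S_2 ≈ 92.3636

Integral: ∫_9^38 ln(x) dx = 89.4533.
Boundary: ½(f(9) + f(38)) = ½(2.19722 + 3.63759) = 2.91741.
Running total after boundary: 92.3707.
Correction k=1: B_{2}/2! · (f^{(1)}(38) − f^{(1)}(9)) = 1/12 · (0.0263158 − 0.111111) = -0.00706628.
Running total after k=1: 92.3636.
Correction k=2: B_{4}/4! · (f^{(3)}(38) − f^{(3)}(9)) = −1/720 · (3.64485e-05 − 0.00274348) = 3.75977e-06.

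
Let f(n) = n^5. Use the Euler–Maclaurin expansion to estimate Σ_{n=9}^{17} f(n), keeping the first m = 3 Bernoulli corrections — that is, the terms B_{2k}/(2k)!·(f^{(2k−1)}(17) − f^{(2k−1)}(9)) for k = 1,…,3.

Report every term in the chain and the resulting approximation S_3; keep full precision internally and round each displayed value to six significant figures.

Integral: ∫_9^17 x^5 dx = 3.93435e+06.
Endpoint term: (f(9) + f(17))/2 = (59049.0 + 1.41986e+06)/2 = 739453.
Running total after boundary: 4.67381e+06.
Order-1 term: 1/12 · (417605 − 32805.0) = 32066.7.
Partial sum through k=1: 4.70587e+06.
Order-2 term: −1/720 · (17340.0 − 4860.00) = -17.3333.
Partial sum through k=2: 4.70586e+06.
Order-3 term: 1/30240 · (120.000 − 120.000) = 0.00000.

S_3 ≈ 4.70586e+06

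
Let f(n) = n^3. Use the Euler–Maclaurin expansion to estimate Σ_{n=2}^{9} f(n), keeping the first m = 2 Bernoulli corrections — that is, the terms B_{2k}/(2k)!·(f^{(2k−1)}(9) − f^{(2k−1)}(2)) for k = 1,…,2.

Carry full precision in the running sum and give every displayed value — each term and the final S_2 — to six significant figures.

∫_2^9 x^3 dx evaluates to 1636.25.
Endpoint term: (f(2) + f(9))/2 = (8.00000 + 729.000)/2 = 368.500.
So far: 2004.75.
k=1: B_{2}/(2)! × [f^{(1)}(9) − f^{(1)}(2)] = 1/12 × (243.000 − 12.0000) = 19.2500.
Partial sum through k=1: 2024.00.
k=2: B_{4}/(4)! × [f^{(3)}(9) − f^{(3)}(2)] = −1/720 × (6.00000 − 6.00000) = 0.00000.

S_2 ≈ 2024.00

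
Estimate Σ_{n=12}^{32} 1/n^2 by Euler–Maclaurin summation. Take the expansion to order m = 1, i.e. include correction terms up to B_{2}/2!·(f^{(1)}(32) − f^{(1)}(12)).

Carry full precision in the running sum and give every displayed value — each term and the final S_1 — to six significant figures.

S_1 ≈ 0.0561352

∫_12^32 1/x^2 dx evaluates to 0.0520833.
Boundary: ½(f(12) + f(32)) = ½(0.00694444 + 0.000976562) = 0.00396050.
So far: 0.0560438.
k=1: B_{2}/(2)! × [f^{(1)}(32) − f^{(1)}(12)] = 1/12 × (-6.10352e-05 − (-0.00115741)) = 9.13644e-05.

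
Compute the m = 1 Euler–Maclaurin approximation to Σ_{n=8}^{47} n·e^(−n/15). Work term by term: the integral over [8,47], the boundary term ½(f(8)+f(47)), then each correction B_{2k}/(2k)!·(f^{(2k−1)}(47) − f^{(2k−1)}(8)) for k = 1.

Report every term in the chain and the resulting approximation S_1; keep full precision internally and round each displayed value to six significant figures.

The integral term ∫_8^47 x·e^(−x/15) dx = 161.871.
½[f(8) + f(47)] = ½[4.69317 + 2.04790] = 3.37053.
So far: 165.241.
Order-1 term: 1/12 · (-0.0929543 − 0.273768) = -0.0305602.

S_1 ≈ 165.211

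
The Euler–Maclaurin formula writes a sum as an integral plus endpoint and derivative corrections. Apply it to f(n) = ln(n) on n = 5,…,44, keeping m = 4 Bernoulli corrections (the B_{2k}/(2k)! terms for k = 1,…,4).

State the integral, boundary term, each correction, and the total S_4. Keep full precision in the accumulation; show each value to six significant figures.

S_4 ≈ 122.139

Integral: ∫_5^44 ln(x) dx = 119.457.
Endpoint term: (f(5) + f(44))/2 = (1.60944 + 3.78419)/2 = 2.69681.
Running total after boundary: 122.154.
k=1: B_{2}/(2)! × [f^{(1)}(44) − f^{(1)}(5)] = 1/12 × (0.0227273 − 0.200000) = -0.0147727.
Partial sum through k=1: 122.139.
k=2: B_{4}/(4)! × [f^{(3)}(44) − f^{(3)}(5)] = −1/720 × (2.34786e-05 − 0.0160000) = 2.21896e-05.
Partial sum through k=2: 122.139.
k=3: B_{6}/(6)! × [f^{(5)}(44) − f^{(5)}(5)] = 1/30240 × (1.45528e-07 − 0.00768000) = -2.53963e-07.
Partial sum through k=3: 122.139.
k=4: B_{8}/(8)! × [f^{(7)}(44) − f^{(7)}(5)] = −1/1209600 × (2.25509e-09 − 0.00921600) = 7.61905e-09.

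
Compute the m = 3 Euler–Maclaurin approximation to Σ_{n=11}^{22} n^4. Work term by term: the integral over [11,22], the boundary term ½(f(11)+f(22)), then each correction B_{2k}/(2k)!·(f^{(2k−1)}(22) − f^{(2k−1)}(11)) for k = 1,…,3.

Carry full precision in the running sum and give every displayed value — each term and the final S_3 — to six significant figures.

∫_11^22 x^4 dx evaluates to 998516.
Endpoint term: (f(11) + f(22))/2 = (14641.0 + 234256)/2 = 124448.
Running total after boundary: 1.12296e+06.
k=1: B_{2}/(2)! × [f^{(1)}(22) − f^{(1)}(11)] = 1/12 × (42592.0 − 5324.00) = 3105.67.
Partial sum through k=1: 1.12607e+06.
k=2: B_{4}/(4)! × [f^{(3)}(22) − f^{(3)}(11)] = −1/720 × (528.000 − 264.000) = -0.366667.
Partial sum through k=2: 1.12607e+06.
k=3: B_{6}/(6)! × [f^{(5)}(22) − f^{(5)}(11)] = 1/30240 × (0.00000 − 0.00000) = 0.00000.

S_3 ≈ 1.12607e+06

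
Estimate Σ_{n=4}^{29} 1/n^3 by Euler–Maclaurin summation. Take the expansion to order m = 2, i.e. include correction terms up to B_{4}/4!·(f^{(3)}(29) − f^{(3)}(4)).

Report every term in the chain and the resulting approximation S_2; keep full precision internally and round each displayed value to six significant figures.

Integral: ∫_4^29 1/x^3 dx = 0.0306555.
½[f(4) + f(29)] = ½[0.0156250 + 4.10021e-05] = 0.00783300.
Running total after boundary: 0.0384885.
k=1: B_{2}/(2)! × [f^{(1)}(29) − f^{(1)}(4)] = 1/12 × (-4.24160e-06 − (-0.0117188)) = 0.000976209.
Partial sum through k=1: 0.0394647.
k=2: B_{4}/(4)! × [f^{(3)}(29) − f^{(3)}(4)] = −1/720 × (-1.00870e-07 − (-0.0146484)) = -2.03449e-05.

S_2 ≈ 0.0394443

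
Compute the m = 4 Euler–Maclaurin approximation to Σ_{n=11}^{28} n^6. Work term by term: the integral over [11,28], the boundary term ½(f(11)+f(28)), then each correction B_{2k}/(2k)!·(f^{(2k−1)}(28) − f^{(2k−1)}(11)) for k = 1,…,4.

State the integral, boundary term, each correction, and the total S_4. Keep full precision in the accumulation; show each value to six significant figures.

S_4 ≈ 2.17513e+09

Integral: ∫_11^28 x^6 dx = 1.92478e+09.
Boundary: ½(f(11) + f(28)) = ½(1.77156e+06 + 4.81890e+08) = 2.41831e+08.
So far: 2.16661e+09.
Correction k=1: B_{2}/2! · (f^{(1)}(28) − f^{(1)}(11)) = 1/12 · (1.03262e+08 − 966306) = 8.52466e+06.
Running total after k=1: 2.17513e+09.
Correction k=2: B_{4}/4! · (f^{(3)}(28) − f^{(3)}(11)) = −1/720 · (2.63424e+06 − 159720) = -3436.83.
Running total after k=2: 2.17513e+09.
Correction k=3: B_{6}/6! · (f^{(5)}(28) − f^{(5)}(11)) = 1/30240 · (20160.0 − 7920.00) = 0.404762.
Running total after k=3: 2.17513e+09.
Correction k=4: B_{8}/8! · (f^{(7)}(28) − f^{(7)}(11)) = −1/1209600 · (0.00000 − 0.00000) = 0.00000.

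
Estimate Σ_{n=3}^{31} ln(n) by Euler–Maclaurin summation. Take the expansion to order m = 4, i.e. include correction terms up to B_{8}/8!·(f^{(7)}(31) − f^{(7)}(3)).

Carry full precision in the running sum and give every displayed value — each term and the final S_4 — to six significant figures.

∫_3^31 ln(x) dx evaluates to 75.1578.
Endpoint term: (f(3) + f(31))/2 = (1.09861 + 3.43399)/2 = 2.26630.
Integral + boundary = 77.4241.
k=1: B_{2}/(2)! × [f^{(1)}(31) − f^{(1)}(3)] = 1/12 × (0.0322581 − 0.333333) = -0.0250896.
After k=1: 77.3990.
k=2: B_{4}/(4)! × [f^{(3)}(31) − f^{(3)}(3)] = −1/720 × (6.71344e-05 − 0.0740741) = 0.000102787.
After k=2: 77.3991.
k=3: B_{6}/(6)! × [f^{(5)}(31) − f^{(5)}(3)] = 1/30240 × (8.38306e-07 − 0.0987654) = -3.26602e-06.
After k=3: 77.3991.
k=4: B_{8}/(8)! × [f^{(7)}(31) − f^{(7)}(3)] = −1/1209600 × (2.61698e-08 − 0.329218) = 2.72171e-07.

S_4 ≈ 77.3991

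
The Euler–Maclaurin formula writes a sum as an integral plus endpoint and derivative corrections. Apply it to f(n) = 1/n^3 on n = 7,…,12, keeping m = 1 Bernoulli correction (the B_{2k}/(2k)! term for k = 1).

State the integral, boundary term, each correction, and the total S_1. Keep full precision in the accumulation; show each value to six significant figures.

S_1 ≈ 0.00857100

Integral: ∫_7^12 1/x^3 dx = 0.00673186.
Endpoint term: (f(7) + f(12))/2 = (0.00291545 + 0.000578704)/2 = 0.00174708.
Integral + boundary = 0.00847894.
Order-1 term: 1/12 · (-0.000144676 − (-0.00124948)) = 9.20670e-05.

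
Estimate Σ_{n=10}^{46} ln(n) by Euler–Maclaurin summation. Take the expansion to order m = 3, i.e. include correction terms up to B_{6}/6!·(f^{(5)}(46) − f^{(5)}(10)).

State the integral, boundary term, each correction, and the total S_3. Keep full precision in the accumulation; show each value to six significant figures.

S_3 ≈ 120.151

∫_10^46 ln(x) dx evaluates to 117.092.
Boundary: ½(f(10) + f(46)) = ½(2.30259 + 3.82864) = 3.06561.
Running total after boundary: 120.157.
Order-1 term: 1/12 · (0.0217391 − 0.100000) = -0.00652174.
After k=1: 120.151.
Order-2 term: −1/720 · (2.05474e-05 − 0.00200000) = 2.74924e-06.
After k=2: 120.151.
Order-3 term: 1/30240 · (1.16526e-07 − 0.000240000) = -7.93265e-09.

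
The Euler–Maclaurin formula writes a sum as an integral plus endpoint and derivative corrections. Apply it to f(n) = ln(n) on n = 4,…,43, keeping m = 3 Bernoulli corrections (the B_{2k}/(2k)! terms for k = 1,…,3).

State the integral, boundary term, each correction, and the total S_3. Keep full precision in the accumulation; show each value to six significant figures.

S_3 ≈ 119.741

Integral: ∫_4^43 ln(x) dx = 117.186.
Endpoint term: (f(4) + f(43))/2 = (1.38629 + 3.76120)/2 = 2.57375.
So far: 119.760.
Correction k=1: B_{2}/2! · (f^{(1)}(43) − f^{(1)}(4)) = 1/12 · (0.0232558 − 0.250000) = -0.0188953.
Running total after k=1: 119.741.
Correction k=2: B_{4}/4! · (f^{(3)}(43) − f^{(3)}(4)) = −1/720 · (2.51550e-05 − 0.0312500) = 4.33678e-05.
Running total after k=2: 119.741.
Correction k=3: B_{6}/6! · (f^{(5)}(43) − f^{(5)}(4)) = 1/30240 · (1.63256e-07 − 0.0234375) = -7.75044e-07.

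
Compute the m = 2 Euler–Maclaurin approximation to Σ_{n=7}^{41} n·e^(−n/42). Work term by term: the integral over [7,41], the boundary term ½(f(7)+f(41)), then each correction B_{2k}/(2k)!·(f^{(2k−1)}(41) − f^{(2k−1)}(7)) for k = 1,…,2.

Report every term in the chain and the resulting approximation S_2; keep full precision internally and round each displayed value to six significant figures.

∫_7^41 x·e^(−x/42) dx evaluates to 428.731.
Boundary: ½(f(7) + f(41)) = ½(5.92537 + 15.4465) = 10.6859.
Integral + boundary = 439.417.
k=1: B_{2}/(2)! × [f^{(1)}(41) − f^{(1)}(7)] = 1/12 × (0.00897009 − 0.705401) = -0.0580359.
Running total after k=1: 439.359.
k=2: B_{4}/(4)! × [f^{(3)}(41) − f^{(3)}(7)] = −1/720 × (0.000432232 − 0.00135962) = 1.28804e-06.

S_2 ≈ 439.359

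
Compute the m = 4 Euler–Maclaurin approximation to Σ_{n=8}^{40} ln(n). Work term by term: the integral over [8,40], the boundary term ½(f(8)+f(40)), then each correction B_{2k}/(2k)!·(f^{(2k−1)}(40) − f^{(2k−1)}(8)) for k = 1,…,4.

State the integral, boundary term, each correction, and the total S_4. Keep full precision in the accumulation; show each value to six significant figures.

∫_8^40 ln(x) dx evaluates to 98.9196.
½[f(8) + f(40)] = ½[2.07944 + 3.68888] = 2.88416.
Integral + boundary = 101.804.
Order-1 term: 1/12 · (0.0250000 − 0.125000) = -0.00833333.
Running total after k=1: 101.795.
Order-2 term: −1/720 · (3.12500e-05 − 0.00390625) = 5.38194e-06.
Running total after k=2: 101.795.
Order-3 term: 1/30240 · (2.34375e-07 − 0.000732422) = -2.42125e-08.
Running total after k=3: 101.795.
Order-4 term: −1/1209600 · (4.39453e-09 − 0.000343323) = 2.83828e-10.

S_4 ≈ 101.795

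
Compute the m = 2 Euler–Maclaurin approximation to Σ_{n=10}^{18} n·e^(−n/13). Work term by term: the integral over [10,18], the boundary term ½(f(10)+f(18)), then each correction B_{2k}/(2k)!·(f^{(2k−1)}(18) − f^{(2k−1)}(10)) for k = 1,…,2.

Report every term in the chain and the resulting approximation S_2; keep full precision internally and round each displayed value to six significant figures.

S_2 ≈ 42.1818

∫_10^18 x·e^(−x/13) dx evaluates to 37.6281.
Endpoint term: (f(10) + f(18))/2 = (4.63369 + 4.50756)/2 = 4.57063.
Integral + boundary = 42.1988.
Order-1 term: 1/12 · (-0.0963154 − 0.106931) = -0.0169372.
After k=1: 42.1818.
Order-2 term: −1/720 · (0.00239364 − 0.00611639) = 5.17049e-06.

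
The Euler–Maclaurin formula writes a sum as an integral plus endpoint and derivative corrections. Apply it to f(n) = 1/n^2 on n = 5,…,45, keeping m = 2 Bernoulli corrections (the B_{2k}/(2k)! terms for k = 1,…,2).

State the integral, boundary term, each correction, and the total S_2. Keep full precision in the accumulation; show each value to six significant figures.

Integral: ∫_5^45 1/x^2 dx = 0.177778.
Endpoint term: (f(5) + f(45))/2 = (0.0400000 + 0.000493827)/2 = 0.0202469.
Running total after boundary: 0.198025.
Order-1 term: 1/12 · (-2.19479e-05 − (-0.0160000)) = 0.00133150.
After k=1: 0.199356.
Order-2 term: −1/720 · (-1.30061e-07 − (-0.00768000)) = -1.06665e-05.

S_2 ≈ 0.199346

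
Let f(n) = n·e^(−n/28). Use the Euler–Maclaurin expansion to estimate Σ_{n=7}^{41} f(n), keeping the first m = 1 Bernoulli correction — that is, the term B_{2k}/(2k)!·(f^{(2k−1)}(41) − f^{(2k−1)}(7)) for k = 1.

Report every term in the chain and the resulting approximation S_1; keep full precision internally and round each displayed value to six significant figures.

The integral term ∫_7^41 x·e^(−x/28) dx = 316.463.
Endpoint term: (f(7) + f(41))/2 = (5.45161 + 9.48097)/2 = 7.46629.
Integral + boundary = 323.929.
Order-1 term: 1/12 · (-0.107363 − 0.584101) = -0.0576220.

S_1 ≈ 323.872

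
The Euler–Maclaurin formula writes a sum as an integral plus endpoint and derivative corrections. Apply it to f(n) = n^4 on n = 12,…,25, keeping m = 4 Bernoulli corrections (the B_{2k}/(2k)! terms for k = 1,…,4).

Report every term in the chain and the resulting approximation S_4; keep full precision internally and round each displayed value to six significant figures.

∫_12^25 x^4 dx evaluates to 1.90336e+06.
½[f(12) + f(25)] = ½[20736.0 + 390625] = 205680.
So far: 2.10904e+06.
Order-1 term: 1/12 · (62500.0 − 6912.00) = 4632.33.
After k=1: 2.11367e+06.
Order-2 term: −1/720 · (600.000 − 288.000) = -0.433333.
After k=2: 2.11367e+06.
Order-3 term: 1/30240 · (0.00000 − 0.00000) = 0.00000.
After k=3: 2.11367e+06.
Order-4 term: −1/1209600 · (0.00000 − 0.00000) = 0.00000.

S_4 ≈ 2.11367e+06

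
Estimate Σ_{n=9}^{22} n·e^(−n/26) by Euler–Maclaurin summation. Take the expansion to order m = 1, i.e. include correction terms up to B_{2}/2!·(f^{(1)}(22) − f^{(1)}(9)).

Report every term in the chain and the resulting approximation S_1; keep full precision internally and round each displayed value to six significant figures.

∫_9^22 x·e^(−x/26) dx evaluates to 108.268.
½[f(9) + f(22)] = ½[6.36663 + 9.43936] = 7.90300.
So far: 116.171.
Order-1 term: 1/12 · (0.0660095 − 0.462533) = -0.0330436.

S_1 ≈ 116.138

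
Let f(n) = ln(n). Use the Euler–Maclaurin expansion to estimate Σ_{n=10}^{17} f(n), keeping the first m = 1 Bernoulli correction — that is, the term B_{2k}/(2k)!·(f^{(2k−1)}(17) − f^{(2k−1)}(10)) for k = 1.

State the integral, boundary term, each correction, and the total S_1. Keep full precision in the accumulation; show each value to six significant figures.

∫_10^17 ln(x) dx evaluates to 18.1388.
Boundary: ½(f(10) + f(17)) = ½(2.30259 + 2.83321) = 2.56790.
Running total after boundary: 20.7067.
k=1: B_{2}/(2)! × [f^{(1)}(17) − f^{(1)}(10)] = 1/12 × (0.0588235 − 0.100000) = -0.00343137.

S_1 ≈ 20.7032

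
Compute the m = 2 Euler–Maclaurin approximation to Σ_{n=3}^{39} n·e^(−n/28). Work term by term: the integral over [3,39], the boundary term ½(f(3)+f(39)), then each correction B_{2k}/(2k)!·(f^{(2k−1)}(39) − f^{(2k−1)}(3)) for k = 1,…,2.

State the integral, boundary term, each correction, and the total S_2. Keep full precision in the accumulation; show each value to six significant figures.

The integral term ∫_3^39 x·e^(−x/28) dx = 313.877.
Endpoint term: (f(3) + f(39))/2 = (2.69519 + 9.68622)/2 = 6.19071.
Integral + boundary = 320.067.
Correction k=1: B_{2}/2! · (f^{(1)}(39) − f^{(1)}(3)) = 1/12 · (-0.0975718 − 0.802140) = -0.0749760.
Running total after k=1: 319.992.
Correction k=2: B_{4}/4! · (f^{(3)}(39) − f^{(3)}(3)) = −1/720 · (0.000509129 − 0.00331497) = 3.89700e-06.

S_2 ≈ 319.992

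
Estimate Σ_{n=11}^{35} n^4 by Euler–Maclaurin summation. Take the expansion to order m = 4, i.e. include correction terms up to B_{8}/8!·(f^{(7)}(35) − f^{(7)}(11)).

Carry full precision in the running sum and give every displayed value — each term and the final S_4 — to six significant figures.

S_4 ≈ 1.12436e+07

Integral: ∫_11^35 x^4 dx = 1.04722e+07.
Boundary: ½(f(11) + f(35)) = ½(14641.0 + 1.50062e+06) = 757633.
Running total after boundary: 1.12298e+07.
Order-1 term: 1/12 · (171500 − 5324.00) = 13848.0.
Running total after k=1: 1.12436e+07.
Order-2 term: −1/720 · (840.000 − 264.000) = -0.800000.
Running total after k=2: 1.12436e+07.
Order-3 term: 1/30240 · (0.00000 − 0.00000) = 0.00000.
Running total after k=3: 1.12436e+07.
Order-4 term: −1/1209600 · (0.00000 − 0.00000) = 0.00000.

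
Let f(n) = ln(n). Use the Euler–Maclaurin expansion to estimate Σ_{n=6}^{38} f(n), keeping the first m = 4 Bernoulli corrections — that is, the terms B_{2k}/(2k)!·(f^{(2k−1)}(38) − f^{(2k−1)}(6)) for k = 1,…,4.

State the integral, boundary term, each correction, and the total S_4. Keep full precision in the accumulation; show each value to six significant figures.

S_4 ≈ 98.1807

The integral term ∫_6^38 ln(x) dx = 95.4777.
½[f(6) + f(38)] = ½[1.79176 + 3.63759] = 2.71467.
Integral + boundary = 98.1924.
k=1: B_{2}/(2)! × [f^{(1)}(38) − f^{(1)}(6)] = 1/12 × (0.0263158 − 0.166667) = -0.0116959.
Running total after k=1: 98.1807.
k=2: B_{4}/(4)! × [f^{(3)}(38) − f^{(3)}(6)] = −1/720 × (3.64485e-05 − 0.00925926) = 1.28095e-05.
Running total after k=2: 98.1807.
k=3: B_{6}/(6)! × [f^{(5)}(38) − f^{(5)}(6)] = 1/30240 × (3.02896e-07 − 0.00308642) = -1.02054e-07.
Running total after k=3: 98.1807.
k=4: B_{8}/(8)! × [f^{(7)}(38) − f^{(7)}(6)] = −1/1209600 × (6.29285e-09 − 0.00257202) = 2.12633e-09.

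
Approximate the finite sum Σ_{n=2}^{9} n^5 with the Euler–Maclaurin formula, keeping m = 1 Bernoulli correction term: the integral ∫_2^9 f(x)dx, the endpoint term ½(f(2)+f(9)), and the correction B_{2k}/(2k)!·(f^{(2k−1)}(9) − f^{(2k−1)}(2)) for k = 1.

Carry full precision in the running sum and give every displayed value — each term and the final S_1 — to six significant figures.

∫_2^9 x^5 dx evaluates to 88562.8.
Boundary: ½(f(2) + f(9)) = ½(32.0000 + 59049.0) = 29540.5.
Running total after boundary: 118103.
Order-1 term: 1/12 · (32805.0 − 80.0000) = 2727.08.

S_1 ≈ 120830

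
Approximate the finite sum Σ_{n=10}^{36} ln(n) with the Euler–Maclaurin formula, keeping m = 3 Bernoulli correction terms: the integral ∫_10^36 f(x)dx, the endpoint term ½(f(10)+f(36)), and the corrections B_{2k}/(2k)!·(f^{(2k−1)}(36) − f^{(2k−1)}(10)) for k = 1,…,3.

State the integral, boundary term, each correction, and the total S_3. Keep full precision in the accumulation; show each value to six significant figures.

S_3 ≈ 82.9179

∫_10^36 ln(x) dx evaluates to 79.9808.
Endpoint term: (f(10) + f(36))/2 = (2.30259 + 3.58352)/2 = 2.94305.
Integral + boundary = 82.9239.
Correction k=1: B_{2}/2! · (f^{(1)}(36) − f^{(1)}(10)) = 1/12 · (0.0277778 − 0.100000) = -0.00601852.
Partial sum through k=1: 82.9179.
Correction k=2: B_{4}/4! · (f^{(3)}(36) − f^{(3)}(10)) = −1/720 · (4.28669e-05 − 0.00200000) = 2.71824e-06.
Partial sum through k=2: 82.9179.
Correction k=3: B_{6}/6! · (f^{(5)}(36) − f^{(5)}(10)) = 1/30240 · (3.96916e-07 − 0.000240000) = -7.92338e-09.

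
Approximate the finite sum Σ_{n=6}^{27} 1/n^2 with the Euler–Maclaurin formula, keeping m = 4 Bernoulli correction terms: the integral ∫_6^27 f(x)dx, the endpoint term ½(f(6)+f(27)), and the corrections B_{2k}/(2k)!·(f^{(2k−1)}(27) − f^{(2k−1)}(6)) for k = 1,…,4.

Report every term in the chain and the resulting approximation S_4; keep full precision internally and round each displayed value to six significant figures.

Integral: ∫_6^27 1/x^2 dx = 0.129630.
Endpoint term: (f(6) + f(27))/2 = (0.0277778 + 0.00137174)/2 = 0.0145748.
Running total after boundary: 0.144204.
Order-1 term: 1/12 · (-0.000101611 − (-0.00925926)) = 0.000763137.
Partial sum through k=1: 0.144968.
Order-2 term: −1/720 · (-1.67260e-06 − (-0.00308642)) = -4.28437e-06.
Partial sum through k=2: 0.144963.
Order-3 term: 1/30240 · (-6.88313e-08 − (-0.00257202)) = 8.50512e-08.
Partial sum through k=3: 0.144963.
Order-4 term: −1/1209600 · (-5.28745e-09 − (-0.00400091)) = -3.30763e-09.

S_4 ≈ 0.144963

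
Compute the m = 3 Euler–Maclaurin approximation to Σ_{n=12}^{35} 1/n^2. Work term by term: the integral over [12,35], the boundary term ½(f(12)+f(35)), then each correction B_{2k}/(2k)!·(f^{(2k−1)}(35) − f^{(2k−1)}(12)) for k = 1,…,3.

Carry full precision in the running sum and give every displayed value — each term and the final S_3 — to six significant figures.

∫_12^35 1/x^2 dx evaluates to 0.0547619.
Boundary: ½(f(12) + f(35)) = ½(0.00694444 + 0.000816327) = 0.00388039.
Integral + boundary = 0.0586423.
k=1: B_{2}/(2)! × [f^{(1)}(35) − f^{(1)}(12)] = 1/12 × (-4.66472e-05 − (-0.00115741)) = 9.25633e-05.
After k=1: 0.0587349.
k=2: B_{4}/(4)! × [f^{(3)}(35) − f^{(3)}(12)] = −1/720 × (-4.56952e-07 − (-9.64506e-05)) = -1.33325e-07.
After k=2: 0.0587347.
k=3: B_{6}/(6)! × [f^{(5)}(35) − f^{(5)}(12)] = 1/30240 × (-1.11907e-08 − (-2.00939e-05)) = 6.64110e-10.

S_3 ≈ 0.0587347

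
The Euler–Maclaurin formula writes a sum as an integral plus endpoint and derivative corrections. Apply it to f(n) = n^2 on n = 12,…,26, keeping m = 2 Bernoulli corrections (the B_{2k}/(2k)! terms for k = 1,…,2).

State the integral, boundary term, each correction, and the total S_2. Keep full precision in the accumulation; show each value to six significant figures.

S_2 ≈ 5695.00

Integral: ∫_12^26 x^2 dx = 5282.67.
Boundary: ½(f(12) + f(26)) = ½(144.000 + 676.000) = 410.000.
Running total after boundary: 5692.67.
k=1: B_{2}/(2)! × [f^{(1)}(26) − f^{(1)}(12)] = 1/12 × (52.0000 − 24.0000) = 2.33333.
After k=1: 5695.00.
k=2: B_{4}/(4)! × [f^{(3)}(26) − f^{(3)}(12)] = −1/720 × (0.00000 − 0.00000) = 0.00000.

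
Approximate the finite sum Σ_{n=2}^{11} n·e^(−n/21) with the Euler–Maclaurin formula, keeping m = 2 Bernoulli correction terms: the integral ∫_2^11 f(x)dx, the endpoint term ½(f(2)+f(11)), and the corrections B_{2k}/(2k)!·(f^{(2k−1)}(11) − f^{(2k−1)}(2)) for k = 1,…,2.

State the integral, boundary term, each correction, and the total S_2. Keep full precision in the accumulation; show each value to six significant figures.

Integral: ∫_2^11 x·e^(−x/21) dx = 41.1238.
½[f(2) + f(11)] = ½[1.81831 + 6.51486] = 4.16659.
So far: 45.2904.
Correction k=1: B_{2}/2! · (f^{(1)}(11) − f^{(1)}(2)) = 1/12 · (0.282029 − 0.822570) = -0.0450451.
Running total after k=1: 45.2454.
Correction k=2: B_{4}/4! · (f^{(3)}(11) − f^{(3)}(2)) = −1/720 · (0.00332551 − 0.00598840) = 3.69846e-06.

S_2 ≈ 45.2454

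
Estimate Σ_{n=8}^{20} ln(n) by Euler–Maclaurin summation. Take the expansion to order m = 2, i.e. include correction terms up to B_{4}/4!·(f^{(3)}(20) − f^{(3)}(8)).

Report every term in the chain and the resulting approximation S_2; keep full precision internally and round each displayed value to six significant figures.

S_2 ≈ 33.8105

∫_8^20 ln(x) dx evaluates to 31.2791.
Endpoint term: (f(8) + f(20))/2 = (2.07944 + 2.99573)/2 = 2.53759.
Running total after boundary: 33.8167.
Order-1 term: 1/12 · (0.0500000 − 0.125000) = -0.00625000.
Partial sum through k=1: 33.8105.
Order-2 term: −1/720 · (0.000250000 − 0.00390625) = 5.07812e-06.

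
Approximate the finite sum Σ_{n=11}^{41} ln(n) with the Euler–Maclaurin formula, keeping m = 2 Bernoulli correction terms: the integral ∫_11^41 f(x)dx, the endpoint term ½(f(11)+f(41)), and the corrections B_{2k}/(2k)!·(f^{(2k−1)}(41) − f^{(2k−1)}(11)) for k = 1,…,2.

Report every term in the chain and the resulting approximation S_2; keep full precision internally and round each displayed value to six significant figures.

∫_11^41 ln(x) dx evaluates to 95.8796.
Endpoint term: (f(11) + f(41))/2 = (2.39790 + 3.71357)/2 = 3.05573.
Running total after boundary: 98.9353.
Correction k=1: B_{2}/2! · (f^{(1)}(41) − f^{(1)}(11)) = 1/12 · (0.0243902 − 0.0909091) = -0.00554324.
Partial sum through k=1: 98.9298.
Correction k=2: B_{4}/4! · (f^{(3)}(41) − f^{(3)}(11)) = −1/720 · (2.90187e-05 − 0.00150263) = 2.04668e-06.

S_2 ≈ 98.9298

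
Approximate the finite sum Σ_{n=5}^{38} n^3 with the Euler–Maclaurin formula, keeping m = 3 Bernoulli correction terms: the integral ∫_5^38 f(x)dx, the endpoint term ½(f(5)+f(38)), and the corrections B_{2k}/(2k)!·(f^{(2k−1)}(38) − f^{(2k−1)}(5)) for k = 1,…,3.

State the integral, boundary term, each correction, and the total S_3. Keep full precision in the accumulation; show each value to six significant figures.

The integral term ∫_5^38 x^3 dx = 521128.
Boundary: ½(f(5) + f(38)) = ½(125.000 + 54872.0) = 27498.5.
Running total after boundary: 548626.
Correction k=1: B_{2}/2! · (f^{(1)}(38) − f^{(1)}(5)) = 1/12 · (4332.00 − 75.0000) = 354.750.
After k=1: 548981.
Correction k=2: B_{4}/4! · (f^{(3)}(38) − f^{(3)}(5)) = −1/720 · (6.00000 − 6.00000) = 0.00000.
After k=2: 548981.
Correction k=3: B_{6}/6! · (f^{(5)}(38) − f^{(5)}(5)) = 1/30240 · (0.00000 − 0.00000) = 0.00000.

S_3 ≈ 548981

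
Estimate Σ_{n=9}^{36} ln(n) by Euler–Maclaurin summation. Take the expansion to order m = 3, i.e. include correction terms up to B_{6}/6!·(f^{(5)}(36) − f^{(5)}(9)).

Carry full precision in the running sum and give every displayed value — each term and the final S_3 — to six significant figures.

S_3 ≈ 85.1151

∫_9^36 ln(x) dx evaluates to 82.2317.
½[f(9) + f(36)] = ½[2.19722 + 3.58352] = 2.89037.
So far: 85.1220.
k=1: B_{2}/(2)! × [f^{(1)}(36) − f^{(1)}(9)] = 1/12 × (0.0277778 − 0.111111) = -0.00694444.
After k=1: 85.1151.
k=2: B_{4}/(4)! × [f^{(3)}(36) − f^{(3)}(9)] = −1/720 × (4.28669e-05 − 0.00274348) = 3.75086e-06.
After k=2: 85.1151.
k=3: B_{6}/(6)! × [f^{(5)}(36) − f^{(5)}(9)] = 1/30240 × (3.96916e-07 − 0.000406442) = -1.34274e-08.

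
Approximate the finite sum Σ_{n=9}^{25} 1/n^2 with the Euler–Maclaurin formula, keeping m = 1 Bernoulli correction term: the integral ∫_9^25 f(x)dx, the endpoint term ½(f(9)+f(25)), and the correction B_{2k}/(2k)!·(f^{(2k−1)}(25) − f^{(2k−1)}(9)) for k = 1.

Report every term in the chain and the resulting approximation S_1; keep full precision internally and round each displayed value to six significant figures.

S_1 ≈ 0.0783019

Integral: ∫_9^25 1/x^2 dx = 0.0711111.
Boundary: ½(f(9) + f(25)) = ½(0.0123457 + 0.00160000) = 0.00697284.
Running total after boundary: 0.0780840.
k=1: B_{2}/(2)! × [f^{(1)}(25) − f^{(1)}(9)] = 1/12 × (-0.000128000 − (-0.00274348)) = 0.000217957.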